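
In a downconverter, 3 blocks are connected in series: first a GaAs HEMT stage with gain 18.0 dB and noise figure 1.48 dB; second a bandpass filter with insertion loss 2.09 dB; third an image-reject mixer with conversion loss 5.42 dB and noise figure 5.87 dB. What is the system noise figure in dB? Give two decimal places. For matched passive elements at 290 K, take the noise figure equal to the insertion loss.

Convert to linear (a loss of L dB is a gain of −L dB): F_i = 10^(NF_i/10), G_i = 10^(G_i,dB/10)
  Stage 1: F_1 = 10^(1.48/10) = 1.406, G_1 = 10^(18.0/10) = 63.10
  Stage 2: F_2 = 10^(2.09/10) = 1.618, G_2 = 10^(−2.09/10) = 0.6180
  Stage 3: F_3 = 10^(5.87/10) = 3.864, G_3 = 10^(−5.42/10) = 0.2871
Friis cascade:
  F = 1.406 + (1.618 − 1)/63.10 + (3.864 − 1)/38.99 = 1.489
NF = 10 log₁₀(1.489) = 1.73 dB

1.73 dB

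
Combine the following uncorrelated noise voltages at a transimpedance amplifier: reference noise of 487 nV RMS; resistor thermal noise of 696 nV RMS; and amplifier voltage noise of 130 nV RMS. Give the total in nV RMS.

859 nV

Uncorrelated sources add in power (mean-square): V_tot = √(ΣV_i²)
V_tot = √[(4.87×10⁻⁷)² + (6.96×10⁻⁷)² + (1.30×10⁻⁷)²] = 8.59×10⁻⁷ V = 859 nV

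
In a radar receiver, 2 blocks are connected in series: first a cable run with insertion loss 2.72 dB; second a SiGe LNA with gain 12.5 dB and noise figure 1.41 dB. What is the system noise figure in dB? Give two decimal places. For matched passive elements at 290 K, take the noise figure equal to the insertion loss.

Convert to linear (a loss of L dB is a gain of −L dB): F_i = 10^(NF_i/10), G_i = 10^(G_i,dB/10)
  Stage 1: F_1 = 10^(2.72/10) = 1.871, G_1 = 10^(−2.72/10) = 0.5346
  Stage 2: F_2 = 10^(1.41/10) = 1.384, G_2 = 10^(12.5/10) = 17.78
Friis cascade:
  F = 1.871 + (1.384 − 1)/0.5346 = 2.588
NF = 10 log₁₀(2.588) = 4.13 dB

4.13 dB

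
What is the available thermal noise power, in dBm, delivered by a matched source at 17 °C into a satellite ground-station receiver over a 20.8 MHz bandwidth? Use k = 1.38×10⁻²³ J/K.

T = 17 °C + 273.15 = 290.15 K
P_n = kTB = 1.38×10⁻²³ × 290.15 × 2.08×10⁷ = 8.33×10⁻¹⁴ W
In dBm: 10 log₁₀(8.33×10⁻¹⁴ / 10⁻³) = −100.8 dBm

−100.8 dBm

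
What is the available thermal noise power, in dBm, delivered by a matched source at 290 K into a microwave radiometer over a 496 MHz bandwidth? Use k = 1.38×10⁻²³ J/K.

P_n = kTB = 1.38×10⁻²³ × 290 × 4.96×10⁸ = 1.98×10⁻¹² W
In dBm: 10 log₁₀(1.98×10⁻¹² / 10⁻³) = −87.0 dBm

−87.0 dBm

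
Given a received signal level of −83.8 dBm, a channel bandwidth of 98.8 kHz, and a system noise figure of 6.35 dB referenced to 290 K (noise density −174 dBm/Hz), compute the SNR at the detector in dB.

33.9 dB

Noise floor: N = −174 + 10 log₁₀(B) + NF
10 log₁₀(9.88×10⁴) = 49.95 dB
N = −174 + 49.95 + 6.35 = −117.70 dBm
SNR = P_sig − N = −83.8 − (−117.70) = 33.90 dB → 33.9 dB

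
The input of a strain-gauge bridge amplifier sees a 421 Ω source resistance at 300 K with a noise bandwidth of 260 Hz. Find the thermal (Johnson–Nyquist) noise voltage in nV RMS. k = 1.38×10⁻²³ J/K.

V_n = √(4kTRB)
4kTRB = 4 × 1.38×10⁻²³ × 300 × 4.21×10² × 2.60×10² = 1.81×10⁻¹⁵ V²
V_n = √(1.81×10⁻¹⁵) = 4.26×10⁻⁸ V = 42.6 nV

42.6 nV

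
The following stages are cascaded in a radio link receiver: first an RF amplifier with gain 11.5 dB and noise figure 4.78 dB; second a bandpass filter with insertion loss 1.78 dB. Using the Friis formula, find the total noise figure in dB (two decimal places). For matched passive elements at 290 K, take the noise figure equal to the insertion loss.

Convert to linear (a loss of L dB is a gain of −L dB): F_i = 10^(NF_i/10), G_i = 10^(G_i,dB/10)
  Stage 1: F_1 = 10^(4.78/10) = 3.006, G_1 = 10^(11.5/10) = 14.13
  Stage 2: F_2 = 10^(1.78/10) = 1.507, G_2 = 10^(−1.78/10) = 0.6637
Friis cascade:
  F = 3.006 + (1.507 − 1)/14.13 = 3.042
NF = 10 log₁₀(3.042) = 4.83 dB

4.83 dB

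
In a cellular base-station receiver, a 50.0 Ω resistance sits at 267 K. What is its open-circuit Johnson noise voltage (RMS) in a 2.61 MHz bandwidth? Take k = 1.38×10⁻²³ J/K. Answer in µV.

V_n = √(4kTRB)
4kTRB = 4 × 1.38×10⁻²³ × 267 × 5.00×10¹ × 2.61×10⁶ = 1.92×10⁻¹² V²
V_n = √(1.92×10⁻¹²) = 1.39×10⁻⁶ V = 1.39 µV

1.39 µV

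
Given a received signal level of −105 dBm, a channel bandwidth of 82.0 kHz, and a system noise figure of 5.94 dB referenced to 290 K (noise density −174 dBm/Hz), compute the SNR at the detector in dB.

Noise floor: N = −174 + 10 log₁₀(B) + NF
10 log₁₀(8.20×10⁴) = 49.14 dB
N = −174 + 49.14 + 5.94 = −118.92 dBm
SNR = P_sig − N = −105 − (−118.92) = 13.92 dB → 13.9 dB

13.9 dB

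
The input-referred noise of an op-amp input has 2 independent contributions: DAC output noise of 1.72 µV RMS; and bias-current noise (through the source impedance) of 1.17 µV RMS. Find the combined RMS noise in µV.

2.08 µV

Uncorrelated sources add in power (mean-square): V_tot = √(ΣV_i²)
V_tot = √[(1.72×10⁻⁶)² + (1.17×10⁻⁶)²] = 2.08×10⁻⁶ V = 2.08 µV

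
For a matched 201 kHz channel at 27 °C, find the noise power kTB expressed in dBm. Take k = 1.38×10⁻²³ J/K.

T = 27 °C + 273.15 = 300.15 K
P_n = kTB = 1.38×10⁻²³ × 300.15 × 2.01×10⁵ = 8.33×10⁻¹⁶ W
In dBm: 10 log₁₀(8.33×10⁻¹⁶ / 10⁻³) = −120.8 dBm

−120.8 dBm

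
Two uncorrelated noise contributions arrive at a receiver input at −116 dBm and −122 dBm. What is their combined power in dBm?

Convert to linear, add, convert back:
P₁ = 2.51×10⁻¹⁵ W, P₂ = 6.31×10⁻¹⁶ W
P_tot = 3.14×10⁻¹⁵ W → 10 log₁₀(P_tot / 10⁻³) = −115.0 dBm

−115.0 dBm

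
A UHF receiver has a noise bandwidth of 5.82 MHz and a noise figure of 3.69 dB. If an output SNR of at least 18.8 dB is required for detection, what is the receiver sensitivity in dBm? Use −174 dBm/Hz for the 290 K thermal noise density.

−83.9 dBm

Sensitivity = −174 + 10 log₁₀(B) + NF + SNR_min
= −174 + 67.65 + 3.69 + 18.8
= −83.86 dBm → −83.9 dBm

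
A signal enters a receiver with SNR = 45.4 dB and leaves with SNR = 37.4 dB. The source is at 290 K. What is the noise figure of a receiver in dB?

8.0 dB

NF (dB) = SNR_in(dB) − SNR_out(dB) when the source is at T₀
NF = 45.4 − 37.4 = 8.0 dB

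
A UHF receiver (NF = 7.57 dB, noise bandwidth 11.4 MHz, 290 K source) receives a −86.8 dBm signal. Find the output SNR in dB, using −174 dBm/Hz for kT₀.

Noise floor: N = −174 + 10 log₁₀(B) + NF
10 log₁₀(1.14×10⁷) = 70.57 dB
N = −174 + 70.57 + 7.57 = −95.86 dBm
SNR = P_sig − N = −86.8 − (−95.86) = 9.06 dB → 9.1 dB

9.1 dB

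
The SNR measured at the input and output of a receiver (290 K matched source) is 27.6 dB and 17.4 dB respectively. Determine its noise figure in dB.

NF (dB) = SNR_in(dB) − SNR_out(dB) when the source is at T₀
NF = 27.6 − 17.4 = 10.2 dB

10.2 dB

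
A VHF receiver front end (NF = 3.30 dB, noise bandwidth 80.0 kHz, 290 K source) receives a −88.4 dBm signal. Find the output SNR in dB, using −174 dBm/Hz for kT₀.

33.3 dB

Noise floor: N = −174 + 10 log₁₀(B) + NF
10 log₁₀(8.00×10⁴) = 49.03 dB
N = −174 + 49.03 + 3.30 = −121.67 dBm
SNR = P_sig − N = −88.4 − (−121.67) = 33.27 dB → 33.3 dB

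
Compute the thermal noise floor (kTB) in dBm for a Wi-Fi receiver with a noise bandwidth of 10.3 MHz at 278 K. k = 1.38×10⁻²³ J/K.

−104.0 dBm

P_n = kTB = 1.38×10⁻²³ × 278 × 1.03×10⁷ = 3.95×10⁻¹⁴ W
In dBm: 10 log₁₀(3.95×10⁻¹⁴ / 10⁻³) = −104.0 dBm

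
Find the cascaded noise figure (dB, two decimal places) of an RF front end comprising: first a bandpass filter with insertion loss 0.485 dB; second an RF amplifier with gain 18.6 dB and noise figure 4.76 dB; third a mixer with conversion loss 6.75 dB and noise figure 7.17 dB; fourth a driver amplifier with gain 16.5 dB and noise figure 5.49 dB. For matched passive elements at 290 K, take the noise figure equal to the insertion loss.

5.56 dB

Convert to linear (a loss of L dB is a gain of −L dB): F_i = 10^(NF_i/10), G_i = 10^(G_i,dB/10)
  Stage 1: F_1 = 10^(0.485/10) = 1.118, G_1 = 10^(−0.485/10) = 0.8943
  Stage 2: F_2 = 10^(4.76/10) = 2.992, G_2 = 10^(18.6/10) = 72.44
  Stage 3: F_3 = 10^(7.17/10) = 5.212, G_3 = 10^(−6.75/10) = 0.2113
  Stage 4: F_4 = 10^(5.49/10) = 3.540, G_4 = 10^(16.5/10) = 44.67
Friis cascade:
  F = 1.118 + (2.992 − 1)/0.8943 + (5.212 − 1)/64.79 + (3.540 − 1)/13.69 = 3.596
NF = 10 log₁₀(3.596) = 5.56 dB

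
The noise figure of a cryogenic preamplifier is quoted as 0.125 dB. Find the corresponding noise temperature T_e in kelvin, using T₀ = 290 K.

8.47 K

F = 10^(0.125/10) = 1.0292
T_e = (F − 1)·T₀ = (1.0292 − 1) × 290 = 8.47 K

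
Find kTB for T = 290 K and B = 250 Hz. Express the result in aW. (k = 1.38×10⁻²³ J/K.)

1.00 aW

P_n = kTB = 1.38×10⁻²³ × 290 × 2.50×10² = 1.00×10⁻¹⁸ W = 1.00 aW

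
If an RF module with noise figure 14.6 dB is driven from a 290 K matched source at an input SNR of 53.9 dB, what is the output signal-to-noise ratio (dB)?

By definition F = SNR_in/SNR_out, so in dB: SNR_out = SNR_in − NF
SNR_out = 53.9 − 14.6 = 39.3 dB

39.3 dB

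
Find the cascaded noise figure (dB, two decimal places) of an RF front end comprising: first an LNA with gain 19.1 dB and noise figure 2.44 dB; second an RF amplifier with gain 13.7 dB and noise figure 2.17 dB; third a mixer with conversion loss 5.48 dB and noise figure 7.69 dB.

Convert to linear (a loss of L dB is a gain of −L dB): F_i = 10^(NF_i/10), G_i = 10^(G_i,dB/10)
  Stage 1: F_1 = 10^(2.44/10) = 1.754, G_1 = 10^(19.1/10) = 81.28
  Stage 2: F_2 = 10^(2.17/10) = 1.648, G_2 = 10^(13.7/10) = 23.44
  Stage 3: F_3 = 10^(7.69/10) = 5.875, G_3 = 10^(−5.48/10) = 0.2831
Friis cascade:
  F = 1.754 + (1.648 − 1)/81.28 + (5.875 − 1)/1905 = 1.764
NF = 10 log₁₀(1.764) = 2.47 dB

2.47 dB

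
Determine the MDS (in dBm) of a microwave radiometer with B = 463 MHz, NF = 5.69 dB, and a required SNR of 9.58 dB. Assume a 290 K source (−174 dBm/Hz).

−72.1 dBm

Sensitivity = −174 + 10 log₁₀(B) + NF + SNR_min
= −174 + 86.66 + 5.69 + 9.58
= −72.07 dBm → −72.1 dBm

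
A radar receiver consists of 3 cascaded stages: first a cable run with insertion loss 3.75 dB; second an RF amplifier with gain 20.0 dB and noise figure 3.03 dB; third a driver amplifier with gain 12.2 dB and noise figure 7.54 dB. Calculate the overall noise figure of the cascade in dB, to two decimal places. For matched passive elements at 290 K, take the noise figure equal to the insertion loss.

Convert to linear (a loss of L dB is a gain of −L dB): F_i = 10^(NF_i/10), G_i = 10^(G_i,dB/10)
  Stage 1: F_1 = 10^(3.75/10) = 2.371, G_1 = 10^(−3.75/10) = 0.4217
  Stage 2: F_2 = 10^(3.03/10) = 2.009, G_2 = 10^(20.0/10) = 100.0
  Stage 3: F_3 = 10^(7.54/10) = 5.675, G_3 = 10^(12.2/10) = 16.60
Friis cascade:
  F = 2.371 + (2.009 − 1)/0.4217 + (5.675 − 1)/42.17 = 4.875
NF = 10 log₁₀(4.875) = 6.88 dB

6.88 dB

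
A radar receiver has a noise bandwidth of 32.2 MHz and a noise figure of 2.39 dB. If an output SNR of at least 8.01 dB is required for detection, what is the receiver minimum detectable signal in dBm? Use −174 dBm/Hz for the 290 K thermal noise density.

Sensitivity = −174 + 10 log₁₀(B) + NF + SNR_min
= −174 + 75.08 + 2.39 + 8.01
= −88.52 dBm → −88.5 dBm

−88.5 dBm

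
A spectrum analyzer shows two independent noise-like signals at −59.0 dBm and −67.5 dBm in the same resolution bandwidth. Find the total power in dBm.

−58.4 dBm

Convert to linear, add, convert back:
P₁ = 1.26×10⁻⁹ W, P₂ = 1.78×10⁻¹⁰ W
P_tot = 1.44×10⁻⁹ W → 10 log₁₀(P_tot / 10⁻³) = −58.4 dBm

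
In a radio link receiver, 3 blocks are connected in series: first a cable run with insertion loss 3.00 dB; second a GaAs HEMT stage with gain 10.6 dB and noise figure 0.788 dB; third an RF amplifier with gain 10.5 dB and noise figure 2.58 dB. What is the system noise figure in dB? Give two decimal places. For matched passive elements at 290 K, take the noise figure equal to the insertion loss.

4.04 dB

Convert to linear (a loss of L dB is a gain of −L dB): F_i = 10^(NF_i/10), G_i = 10^(G_i,dB/10)
  Stage 1: F_1 = 10^(3.00/10) = 1.995, G_1 = 10^(−3.00/10) = 0.5012
  Stage 2: F_2 = 10^(0.788/10) = 1.199, G_2 = 10^(10.6/10) = 11.48
  Stage 3: F_3 = 10^(2.58/10) = 1.811, G_3 = 10^(10.5/10) = 11.22
Friis cascade:
  F = 1.995 + (1.199 − 1)/0.5012 + (1.811 − 1)/5.754 = 2.533
NF = 10 log₁₀(2.533) = 4.04 dB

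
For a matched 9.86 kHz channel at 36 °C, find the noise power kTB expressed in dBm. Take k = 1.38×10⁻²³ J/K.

−133.8 dBm

T = 36 °C + 273.15 = 309.15 K
P_n = kTB = 1.38×10⁻²³ × 309.15 × 9.86×10³ = 4.21×10⁻¹⁷ W
In dBm: 10 log₁₀(4.21×10⁻¹⁷ / 10⁻³) = −133.8 dBm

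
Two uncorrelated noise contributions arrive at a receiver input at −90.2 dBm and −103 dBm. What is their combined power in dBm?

−90.0 dBm

Convert to linear, add, convert back:
P₁ = 9.55×10⁻¹³ W, P₂ = 5.01×10⁻¹⁴ W
P_tot = 1.01×10⁻¹² W → 10 log₁₀(P_tot / 10⁻³) = −90.0 dBm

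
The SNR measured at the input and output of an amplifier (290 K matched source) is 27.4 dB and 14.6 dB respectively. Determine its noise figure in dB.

12.8 dB

NF (dB) = SNR_in(dB) − SNR_out(dB) when the source is at T₀
NF = 27.4 − 14.6 = 12.8 dB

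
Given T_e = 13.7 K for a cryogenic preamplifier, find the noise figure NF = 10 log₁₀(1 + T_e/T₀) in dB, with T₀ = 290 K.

F = 1 + T_e/T₀ = 1 + 13.7/290 = 1.04724
NF = 10 log₁₀(1.04724) = 0.200 dB

0.200 dB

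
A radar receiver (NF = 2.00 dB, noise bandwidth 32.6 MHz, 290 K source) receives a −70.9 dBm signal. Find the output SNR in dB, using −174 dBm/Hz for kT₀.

26.0 dB

Noise floor: N = −174 + 10 log₁₀(B) + NF
10 log₁₀(3.26×10⁷) = 75.13 dB
N = −174 + 75.13 + 2.00 = −96.87 dBm
SNR = P_sig − N = −70.9 − (−96.87) = 25.97 dB → 26.0 dB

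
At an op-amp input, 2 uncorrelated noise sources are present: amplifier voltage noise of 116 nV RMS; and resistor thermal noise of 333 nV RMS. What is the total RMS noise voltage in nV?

Uncorrelated sources add in power (mean-square): V_tot = √(ΣV_i²)
V_tot = √[(1.16×10⁻⁷)² + (3.33×10⁻⁷)²] = 3.53×10⁻⁷ V = 353 nV

353 nV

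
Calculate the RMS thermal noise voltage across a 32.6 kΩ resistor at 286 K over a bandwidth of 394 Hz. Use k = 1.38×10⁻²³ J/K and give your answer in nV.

V_n = √(4kTRB)
4kTRB = 4 × 1.38×10⁻²³ × 286 × 3.26×10⁴ × 3.94×10² = 2.03×10⁻¹³ V²
V_n = √(2.03×10⁻¹³) = 4.50×10⁻⁷ V = 450 nV

450 nV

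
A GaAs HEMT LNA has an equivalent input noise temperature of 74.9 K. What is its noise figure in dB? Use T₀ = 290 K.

F = 1 + T_e/T₀ = 1 + 74.9/290 = 1.25828
NF = 10 log₁₀(1.25828) = 0.998 dB

0.998 dB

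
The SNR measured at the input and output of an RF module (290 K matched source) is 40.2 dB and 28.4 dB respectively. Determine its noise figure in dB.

11.8 dB

NF (dB) = SNR_in(dB) − SNR_out(dB) when the source is at T₀
NF = 40.2 − 28.4 = 11.8 dB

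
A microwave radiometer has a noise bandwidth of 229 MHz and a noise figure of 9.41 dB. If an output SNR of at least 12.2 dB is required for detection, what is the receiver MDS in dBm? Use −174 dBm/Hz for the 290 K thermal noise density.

−68.8 dBm

Sensitivity = −174 + 10 log₁₀(B) + NF + SNR_min
= −174 + 83.6 + 9.41 + 12.2
= −68.79 dBm → −68.8 dBm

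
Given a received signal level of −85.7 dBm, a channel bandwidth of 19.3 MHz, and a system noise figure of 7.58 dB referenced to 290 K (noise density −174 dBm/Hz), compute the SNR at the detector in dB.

Noise floor: N = −174 + 10 log₁₀(B) + NF
10 log₁₀(1.93×10⁷) = 72.86 dB
N = −174 + 72.86 + 7.58 = −93.56 dBm
SNR = P_sig − N = −85.7 − (−93.56) = 7.86 dB → 7.9 dB

7.9 dB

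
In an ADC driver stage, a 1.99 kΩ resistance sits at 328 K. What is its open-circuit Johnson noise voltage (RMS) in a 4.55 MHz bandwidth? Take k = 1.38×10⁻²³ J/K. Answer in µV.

V_n = √(4kTRB)
4kTRB = 4 × 1.38×10⁻²³ × 328 × 1.99×10³ × 4.55×10⁶ = 1.64×10⁻¹⁰ V²
V_n = √(1.64×10⁻¹⁰) = 1.28×10⁻⁵ V = 12.8 µV

12.8 µV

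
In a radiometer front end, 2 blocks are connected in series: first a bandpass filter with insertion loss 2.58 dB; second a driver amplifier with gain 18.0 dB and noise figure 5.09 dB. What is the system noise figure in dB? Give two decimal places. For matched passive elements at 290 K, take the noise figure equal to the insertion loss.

7.67 dB

Convert to linear (a loss of L dB is a gain of −L dB): F_i = 10^(NF_i/10), G_i = 10^(G_i,dB/10)
  Stage 1: F_1 = 10^(2.58/10) = 1.811, G_1 = 10^(−2.58/10) = 0.5521
  Stage 2: F_2 = 10^(5.09/10) = 3.228, G_2 = 10^(18.0/10) = 63.10
Friis cascade:
  F = 1.811 + (3.228 − 1)/0.5521 = 5.848
NF = 10 log₁₀(5.848) = 7.67 dB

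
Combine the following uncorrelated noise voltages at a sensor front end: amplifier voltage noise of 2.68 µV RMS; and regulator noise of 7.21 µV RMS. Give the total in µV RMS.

7.69 µV

Uncorrelated sources add in power (mean-square): V_tot = √(ΣV_i²)
V_tot = √[(2.68×10⁻⁶)² + (7.21×10⁻⁶)²] = 7.69×10⁻⁶ V = 7.69 µV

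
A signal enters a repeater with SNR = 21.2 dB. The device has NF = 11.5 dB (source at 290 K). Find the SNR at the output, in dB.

9.7 dB

By definition F = SNR_in/SNR_out, so in dB: SNR_out = SNR_in − NF
SNR_out = 21.2 − 11.5 = 9.7 dB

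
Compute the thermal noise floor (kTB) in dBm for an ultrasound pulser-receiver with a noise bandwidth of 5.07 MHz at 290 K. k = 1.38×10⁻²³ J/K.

−106.9 dBm

P_n = kTB = 1.38×10⁻²³ × 290 × 5.07×10⁶ = 2.03×10⁻¹⁴ W
In dBm: 10 log₁₀(2.03×10⁻¹⁴ / 10⁻³) = −106.9 dBm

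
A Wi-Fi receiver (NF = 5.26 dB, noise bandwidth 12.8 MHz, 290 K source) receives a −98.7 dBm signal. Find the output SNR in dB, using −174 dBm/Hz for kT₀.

Noise floor: N = −174 + 10 log₁₀(B) + NF
10 log₁₀(1.28×10⁷) = 71.07 dB
N = −174 + 71.07 + 5.26 = −97.67 dBm
SNR = P_sig − N = −98.7 − (−97.67) = −1.03 dB → −1.0 dB

−1.0 dB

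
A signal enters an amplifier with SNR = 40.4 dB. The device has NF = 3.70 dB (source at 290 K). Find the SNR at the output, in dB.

By definition F = SNR_in/SNR_out, so in dB: SNR_out = SNR_in − NF
SNR_out = 40.4 − 3.70 = 36.70 dB

36.70 dB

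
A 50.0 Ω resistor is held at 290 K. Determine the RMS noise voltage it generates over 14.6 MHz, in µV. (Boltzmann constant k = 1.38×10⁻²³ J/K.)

3.42 µV

V_n = √(4kTRB)
4kTRB = 4 × 1.38×10⁻²³ × 290 × 5.00×10¹ × 1.46×10⁷ = 1.17×10⁻¹¹ V²
V_n = √(1.17×10⁻¹¹) = 3.42×10⁻⁶ V = 3.42 µV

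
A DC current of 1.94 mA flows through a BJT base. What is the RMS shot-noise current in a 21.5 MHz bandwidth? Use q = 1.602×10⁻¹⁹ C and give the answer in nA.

116 nA

I_n = √(2qI·B)
2qI·B = 2 × 1.602×10⁻¹⁹ × 1.94×10⁻³ × 2.15×10⁷ = 1.34×10⁻¹⁴ A²
I_n = √(1.34×10⁻¹⁴) = 1.16×10⁻⁷ A = 116 nA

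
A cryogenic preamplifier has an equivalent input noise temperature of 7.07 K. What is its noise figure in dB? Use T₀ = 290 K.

F = 1 + T_e/T₀ = 1 + 7.07/290 = 1.02438
NF = 10 log₁₀(1.02438) = 0.105 dB

0.105 dB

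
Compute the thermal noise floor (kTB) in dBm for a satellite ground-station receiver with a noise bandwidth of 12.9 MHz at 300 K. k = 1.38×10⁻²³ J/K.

P_n = kTB = 1.38×10⁻²³ × 300 × 1.29×10⁷ = 5.34×10⁻¹⁴ W
In dBm: 10 log₁₀(5.34×10⁻¹⁴ / 10⁻³) = −102.7 dBm

−102.7 dBm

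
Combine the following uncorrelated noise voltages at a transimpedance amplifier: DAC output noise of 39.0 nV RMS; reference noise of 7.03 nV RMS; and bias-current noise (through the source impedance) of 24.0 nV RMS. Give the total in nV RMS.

46.3 nV

Uncorrelated sources add in power (mean-square): V_tot = √(ΣV_i²)
V_tot = √[(3.90×10⁻⁸)² + (7.03×10⁻⁹)² + (2.40×10⁻⁸)²] = 4.63×10⁻⁸ V = 46.3 nV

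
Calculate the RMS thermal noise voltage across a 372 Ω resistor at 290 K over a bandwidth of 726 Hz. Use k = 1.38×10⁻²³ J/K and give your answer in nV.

V_n = √(4kTRB)
4kTRB = 4 × 1.38×10⁻²³ × 290 × 3.72×10² × 7.26×10² = 4.32×10⁻¹⁵ V²
V_n = √(4.32×10⁻¹⁵) = 6.58×10⁻⁸ V = 65.8 nV

65.8 nV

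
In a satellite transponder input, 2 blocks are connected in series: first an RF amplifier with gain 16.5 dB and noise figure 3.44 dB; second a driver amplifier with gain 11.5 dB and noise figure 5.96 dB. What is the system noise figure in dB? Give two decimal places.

3.57 dB

Convert to linear (a loss of L dB is a gain of −L dB): F_i = 10^(NF_i/10), G_i = 10^(G_i,dB/10)
  Stage 1: F_1 = 10^(3.44/10) = 2.208, G_1 = 10^(16.5/10) = 44.67
  Stage 2: F_2 = 10^(5.96/10) = 3.945, G_2 = 10^(11.5/10) = 14.13
Friis cascade:
  F = 2.208 + (3.945 − 1)/44.67 = 2.274
NF = 10 log₁₀(2.274) = 3.57 dB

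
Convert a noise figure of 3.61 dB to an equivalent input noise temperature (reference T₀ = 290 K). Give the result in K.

376 K

F = 10^(3.61/10) = 2.29615
T_e = (F − 1)·T₀ = (2.29615 − 1) × 290 = 376 K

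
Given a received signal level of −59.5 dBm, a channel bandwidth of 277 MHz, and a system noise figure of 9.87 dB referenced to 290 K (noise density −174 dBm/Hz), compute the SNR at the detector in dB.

20.2 dB

Noise floor: N = −174 + 10 log₁₀(B) + NF
10 log₁₀(2.77×10⁸) = 84.42 dB
N = −174 + 84.42 + 9.87 = −79.71 dBm
SNR = P_sig − N = −59.5 − (−79.71) = 20.21 dB → 20.2 dB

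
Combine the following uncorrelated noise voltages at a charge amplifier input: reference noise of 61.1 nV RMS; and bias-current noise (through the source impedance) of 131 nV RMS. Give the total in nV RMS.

145 nV

Uncorrelated sources add in power (mean-square): V_tot = √(ΣV_i²)
V_tot = √[(6.11×10⁻⁸)² + (1.31×10⁻⁷)²] = 1.45×10⁻⁷ V = 145 nV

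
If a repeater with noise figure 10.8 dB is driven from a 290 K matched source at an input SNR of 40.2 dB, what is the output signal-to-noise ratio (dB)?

29.4 dB

By definition F = SNR_in/SNR_out, so in dB: SNR_out = SNR_in − NF
SNR_out = 40.2 − 10.8 = 29.4 dB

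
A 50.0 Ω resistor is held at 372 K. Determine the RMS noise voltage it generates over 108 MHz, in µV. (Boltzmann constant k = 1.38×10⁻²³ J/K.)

10.5 µV

V_n = √(4kTRB)
4kTRB = 4 × 1.38×10⁻²³ × 372 × 5.00×10¹ × 1.08×10⁸ = 1.11×10⁻¹⁰ V²
V_n = √(1.11×10⁻¹⁰) = 1.05×10⁻⁵ V = 10.5 µV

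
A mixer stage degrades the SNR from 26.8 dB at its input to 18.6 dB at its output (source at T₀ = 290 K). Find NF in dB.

8.2 dB

NF (dB) = SNR_in(dB) − SNR_out(dB) when the source is at T₀
NF = 26.8 − 18.6 = 8.2 dB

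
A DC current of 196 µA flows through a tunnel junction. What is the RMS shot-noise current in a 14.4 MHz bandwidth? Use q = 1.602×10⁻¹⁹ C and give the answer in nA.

I_n = √(2qI·B)
2qI·B = 2 × 1.602×10⁻¹⁹ × 1.96×10⁻⁴ × 1.44×10⁷ = 9.04×10⁻¹⁶ A²
I_n = √(9.04×10⁻¹⁶) = 3.01×10⁻⁸ A = 30.1 nA

30.1 nA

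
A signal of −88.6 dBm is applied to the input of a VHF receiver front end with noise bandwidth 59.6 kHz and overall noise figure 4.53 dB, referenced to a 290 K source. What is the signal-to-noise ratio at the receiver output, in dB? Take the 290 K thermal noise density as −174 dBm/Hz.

Noise floor: N = −174 + 10 log₁₀(B) + NF
10 log₁₀(5.96×10⁴) = 47.75 dB
N = −174 + 47.75 + 4.53 = −121.72 dBm
SNR = P_sig − N = −88.6 − (−121.72) = 33.12 dB → 33.1 dB

33.1 dB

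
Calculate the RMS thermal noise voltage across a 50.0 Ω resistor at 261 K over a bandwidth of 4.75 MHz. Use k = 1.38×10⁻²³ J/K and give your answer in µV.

1.85 µV

V_n = √(4kTRB)
4kTRB = 4 × 1.38×10⁻²³ × 261 × 5.00×10¹ × 4.75×10⁶ = 3.42×10⁻¹² V²
V_n = √(3.42×10⁻¹²) = 1.85×10⁻⁶ V = 1.85 µV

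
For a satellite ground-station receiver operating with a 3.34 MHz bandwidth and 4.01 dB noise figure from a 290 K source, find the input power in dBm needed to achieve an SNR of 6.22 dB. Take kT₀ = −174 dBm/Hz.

−98.5 dBm

Sensitivity = −174 + 10 log₁₀(B) + NF + SNR_min
= −174 + 65.24 + 4.01 + 6.22
= −98.53 dBm → −98.5 dBm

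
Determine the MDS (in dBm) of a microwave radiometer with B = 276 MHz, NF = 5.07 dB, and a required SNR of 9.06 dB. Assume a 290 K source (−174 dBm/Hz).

−75.5 dBm

Sensitivity = −174 + 10 log₁₀(B) + NF + SNR_min
= −174 + 84.41 + 5.07 + 9.06
= −75.46 dBm → −75.5 dBm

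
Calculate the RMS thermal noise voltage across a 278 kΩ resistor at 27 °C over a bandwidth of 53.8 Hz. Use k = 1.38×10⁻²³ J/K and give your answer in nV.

498 nV

T = 27 °C + 273.15 = 300.15 K
V_n = √(4kTRB)
4kTRB = 4 × 1.38×10⁻²³ × 300.15 × 2.78×10⁵ × 5.38×10¹ = 2.48×10⁻¹³ V²
V_n = √(2.48×10⁻¹³) = 4.98×10⁻⁷ V = 498 nV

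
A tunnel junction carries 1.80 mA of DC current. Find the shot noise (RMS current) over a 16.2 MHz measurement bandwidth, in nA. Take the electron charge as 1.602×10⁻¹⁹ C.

I_n = √(2qI·B)
2qI·B = 2 × 1.602×10⁻¹⁹ × 1.80×10⁻³ × 1.62×10⁷ = 9.34×10⁻¹⁵ A²
I_n = √(9.34×10⁻¹⁵) = 9.67×10⁻⁸ A = 96.7 nA

96.7 nA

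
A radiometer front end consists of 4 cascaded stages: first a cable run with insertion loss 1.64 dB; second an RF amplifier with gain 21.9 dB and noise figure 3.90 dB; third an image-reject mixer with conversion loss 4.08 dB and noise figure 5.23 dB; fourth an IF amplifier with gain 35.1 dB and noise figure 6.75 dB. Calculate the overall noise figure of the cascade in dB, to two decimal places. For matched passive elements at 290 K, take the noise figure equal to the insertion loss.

Convert to linear (a loss of L dB is a gain of −L dB): F_i = 10^(NF_i/10), G_i = 10^(G_i,dB/10)
  Stage 1: F_1 = 10^(1.64/10) = 1.459, G_1 = 10^(−1.64/10) = 0.6855
  Stage 2: F_2 = 10^(3.90/10) = 2.455, G_2 = 10^(21.9/10) = 154.9
  Stage 3: F_3 = 10^(5.23/10) = 3.334, G_3 = 10^(−4.08/10) = 0.3908
  Stage 4: F_4 = 10^(6.75/10) = 4.732, G_4 = 10^(35.1/10) = 3236
Friis cascade:
  F = 1.459 + (2.455 − 1)/0.6855 + (3.334 − 1)/106.2 + (4.732 − 1)/41.50 = 3.693
NF = 10 log₁₀(3.693) = 5.67 dB

5.67 dB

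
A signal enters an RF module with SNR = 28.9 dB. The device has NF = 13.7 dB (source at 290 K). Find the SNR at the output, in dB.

By definition F = SNR_in/SNR_out, so in dB: SNR_out = SNR_in − NF
SNR_out = 28.9 − 13.7 = 15.2 dB

15.2 dB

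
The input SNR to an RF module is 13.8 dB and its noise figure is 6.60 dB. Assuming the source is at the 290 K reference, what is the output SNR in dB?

By definition F = SNR_in/SNR_out, so in dB: SNR_out = SNR_in − NF
SNR_out = 13.8 − 6.60 = 7.20 dB

7.20 dB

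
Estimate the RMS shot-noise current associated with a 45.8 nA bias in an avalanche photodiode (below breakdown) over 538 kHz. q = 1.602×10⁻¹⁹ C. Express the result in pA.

88.9 pA

I_n = √(2qI·B)
2qI·B = 2 × 1.602×10⁻¹⁹ × 4.58×10⁻⁸ × 5.38×10⁵ = 7.89×10⁻²¹ A²
I_n = √(7.89×10⁻²¹) = 8.89×10⁻¹¹ A = 88.9 pA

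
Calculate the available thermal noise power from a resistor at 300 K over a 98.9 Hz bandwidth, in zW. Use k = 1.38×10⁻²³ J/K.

P_n = kTB = 1.38×10⁻²³ × 300 × 9.89×10¹ = 4.09×10⁻¹⁹ W = 409 zW

409 zW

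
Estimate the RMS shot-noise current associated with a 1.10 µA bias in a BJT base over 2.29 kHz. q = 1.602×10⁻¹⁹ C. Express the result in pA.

28.4 pA

I_n = √(2qI·B)
2qI·B = 2 × 1.602×10⁻¹⁹ × 1.10×10⁻⁶ × 2.29×10³ = 8.07×10⁻²² A²
I_n = √(8.07×10⁻²²) = 2.84×10⁻¹¹ A = 28.4 pA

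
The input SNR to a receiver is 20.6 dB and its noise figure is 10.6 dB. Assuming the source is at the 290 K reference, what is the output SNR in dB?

By definition F = SNR_in/SNR_out, so in dB: SNR_out = SNR_in − NF
SNR_out = 20.6 − 10.6 = 10.0 dB

10.0 dB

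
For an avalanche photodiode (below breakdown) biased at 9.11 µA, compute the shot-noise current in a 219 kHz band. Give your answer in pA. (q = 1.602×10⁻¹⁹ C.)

800 pA

I_n = √(2qI·B)
2qI·B = 2 × 1.602×10⁻¹⁹ × 9.11×10⁻⁶ × 2.19×10⁵ = 6.39×10⁻¹⁹ A²
I_n = √(6.39×10⁻¹⁹) = 8.00×10⁻¹⁰ A = 800 pA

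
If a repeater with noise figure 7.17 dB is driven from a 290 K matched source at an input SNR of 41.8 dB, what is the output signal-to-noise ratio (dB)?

By definition F = SNR_in/SNR_out, so in dB: SNR_out = SNR_in − NF
SNR_out = 41.8 − 7.17 = 34.63 dB

34.63 dB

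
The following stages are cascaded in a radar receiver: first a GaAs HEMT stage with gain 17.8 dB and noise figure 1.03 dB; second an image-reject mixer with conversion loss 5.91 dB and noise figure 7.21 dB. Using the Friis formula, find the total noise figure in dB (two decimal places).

1.27 dB

Convert to linear (a loss of L dB is a gain of −L dB): F_i = 10^(NF_i/10), G_i = 10^(G_i,dB/10)
  Stage 1: F_1 = 10^(1.03/10) = 1.268, G_1 = 10^(17.8/10) = 60.26
  Stage 2: F_2 = 10^(7.21/10) = 5.260, G_2 = 10^(−5.91/10) = 0.2564
Friis cascade:
  F = 1.268 + (5.260 − 1)/60.26 = 1.338
NF = 10 log₁₀(1.338) = 1.27 dB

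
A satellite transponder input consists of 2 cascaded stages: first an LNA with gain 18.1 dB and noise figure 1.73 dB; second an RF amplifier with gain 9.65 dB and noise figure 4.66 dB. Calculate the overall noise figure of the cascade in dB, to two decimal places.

Convert to linear (a loss of L dB is a gain of −L dB): F_i = 10^(NF_i/10), G_i = 10^(G_i,dB/10)
  Stage 1: F_1 = 10^(1.73/10) = 1.489, G_1 = 10^(18.1/10) = 64.57
  Stage 2: F_2 = 10^(4.66/10) = 2.924, G_2 = 10^(9.65/10) = 9.226
Friis cascade:
  F = 1.489 + (2.924 − 1)/64.57 = 1.519
NF = 10 log₁₀(1.519) = 1.82 dB

1.82 dB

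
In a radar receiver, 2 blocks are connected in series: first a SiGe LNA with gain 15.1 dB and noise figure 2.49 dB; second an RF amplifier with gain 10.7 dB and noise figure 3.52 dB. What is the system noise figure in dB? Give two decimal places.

Convert to linear (a loss of L dB is a gain of −L dB): F_i = 10^(NF_i/10), G_i = 10^(G_i,dB/10)
  Stage 1: F_1 = 10^(2.49/10) = 1.774, G_1 = 10^(15.1/10) = 32.36
  Stage 2: F_2 = 10^(3.52/10) = 2.249, G_2 = 10^(10.7/10) = 11.75
Friis cascade:
  F = 1.774 + (2.249 − 1)/32.36 = 1.813
NF = 10 log₁₀(1.813) = 2.58 dB

2.58 dB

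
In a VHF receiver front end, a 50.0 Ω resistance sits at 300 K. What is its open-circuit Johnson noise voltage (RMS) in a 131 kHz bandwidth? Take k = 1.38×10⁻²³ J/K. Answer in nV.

V_n = √(4kTRB)
4kTRB = 4 × 1.38×10⁻²³ × 300 × 5.00×10¹ × 1.31×10⁵ = 1.08×10⁻¹³ V²
V_n = √(1.08×10⁻¹³) = 3.29×10⁻⁷ V = 329 nV

329 nV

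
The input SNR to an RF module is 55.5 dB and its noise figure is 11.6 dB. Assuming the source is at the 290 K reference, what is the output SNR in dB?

By definition F = SNR_in/SNR_out, so in dB: SNR_out = SNR_in − NF
SNR_out = 55.5 − 11.6 = 43.9 dB

43.9 dB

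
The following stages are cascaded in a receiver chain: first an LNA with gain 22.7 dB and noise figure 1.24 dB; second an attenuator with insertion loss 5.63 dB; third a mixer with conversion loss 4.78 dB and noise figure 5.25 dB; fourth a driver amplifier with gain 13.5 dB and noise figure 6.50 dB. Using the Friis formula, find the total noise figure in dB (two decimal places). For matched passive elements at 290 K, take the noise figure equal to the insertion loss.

Convert to linear (a loss of L dB is a gain of −L dB): F_i = 10^(NF_i/10), G_i = 10^(G_i,dB/10)
  Stage 1: F_1 = 10^(1.24/10) = 1.330, G_1 = 10^(22.7/10) = 186.2
  Stage 2: F_2 = 10^(5.63/10) = 3.656, G_2 = 10^(−5.63/10) = 0.2735
  Stage 3: F_3 = 10^(5.25/10) = 3.350, G_3 = 10^(−4.78/10) = 0.3327
  Stage 4: F_4 = 10^(6.50/10) = 4.467, G_4 = 10^(13.5/10) = 22.39
Friis cascade:
  F = 1.330 + (3.656 − 1)/186.2 + (3.350 − 1)/50.93 + (4.467 − 1)/16.94 = 1.595
NF = 10 log₁₀(1.595) = 2.03 dB

2.03 dB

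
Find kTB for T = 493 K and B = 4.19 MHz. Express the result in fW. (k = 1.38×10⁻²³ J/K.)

P_n = kTB = 1.38×10⁻²³ × 493 × 4.19×10⁶ = 2.85×10⁻¹⁴ W = 28.5 fW

28.5 fW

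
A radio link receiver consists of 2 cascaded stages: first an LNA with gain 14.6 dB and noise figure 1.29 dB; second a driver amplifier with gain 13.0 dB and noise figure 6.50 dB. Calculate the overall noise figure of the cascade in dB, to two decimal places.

1.66 dB

Convert to linear (a loss of L dB is a gain of −L dB): F_i = 10^(NF_i/10), G_i = 10^(G_i,dB/10)
  Stage 1: F_1 = 10^(1.29/10) = 1.346, G_1 = 10^(14.6/10) = 28.84
  Stage 2: F_2 = 10^(6.50/10) = 4.467, G_2 = 10^(13.0/10) = 19.95
Friis cascade:
  F = 1.346 + (4.467 − 1)/28.84 = 1.466
NF = 10 log₁₀(1.466) = 1.66 dB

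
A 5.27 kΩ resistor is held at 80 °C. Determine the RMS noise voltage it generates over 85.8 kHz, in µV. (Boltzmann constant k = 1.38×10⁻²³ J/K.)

2.97 µV

T = 80 °C + 273.15 = 353.15 K
V_n = √(4kTRB)
4kTRB = 4 × 1.38×10⁻²³ × 353.15 × 5.27×10³ × 8.58×10⁴ = 8.81×10⁻¹² V²
V_n = √(8.81×10⁻¹²) = 2.97×10⁻⁶ V = 2.97 µV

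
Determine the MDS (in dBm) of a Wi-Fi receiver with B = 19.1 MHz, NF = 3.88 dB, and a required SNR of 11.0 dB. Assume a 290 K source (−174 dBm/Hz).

Sensitivity = −174 + 10 log₁₀(B) + NF + SNR_min
= −174 + 72.81 + 3.88 + 11.0
= −86.31 dBm → −86.3 dBm

−86.3 dBm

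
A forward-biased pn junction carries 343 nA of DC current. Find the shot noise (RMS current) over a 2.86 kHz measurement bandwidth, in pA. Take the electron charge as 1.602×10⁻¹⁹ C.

I_n = √(2qI·B)
2qI·B = 2 × 1.602×10⁻¹⁹ × 3.43×10⁻⁷ × 2.86×10³ = 3.14×10⁻²² A²
I_n = √(3.14×10⁻²²) = 1.77×10⁻¹¹ A = 17.7 pA

17.7 pA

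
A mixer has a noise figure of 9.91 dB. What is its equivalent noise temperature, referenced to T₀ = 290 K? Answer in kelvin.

2551 K

F = 10^(9.91/10) = 9.7949
T_e = (F − 1)·T₀ = (9.7949 − 1) × 290 = 2551 K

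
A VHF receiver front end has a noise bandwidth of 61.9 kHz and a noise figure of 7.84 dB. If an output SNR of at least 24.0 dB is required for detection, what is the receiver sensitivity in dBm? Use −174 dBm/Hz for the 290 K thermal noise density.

−94.2 dBm

Sensitivity = −174 + 10 log₁₀(B) + NF + SNR_min
= −174 + 47.92 + 7.84 + 24.0
= −94.24 dBm → −94.2 dBm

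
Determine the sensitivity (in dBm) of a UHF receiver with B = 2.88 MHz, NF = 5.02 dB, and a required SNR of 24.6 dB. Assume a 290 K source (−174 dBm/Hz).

−79.8 dBm

Sensitivity = −174 + 10 log₁₀(B) + NF + SNR_min
= −174 + 64.59 + 5.02 + 24.6
= −79.79 dBm → −79.8 dBm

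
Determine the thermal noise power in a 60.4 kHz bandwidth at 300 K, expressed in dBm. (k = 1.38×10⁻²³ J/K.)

−126.0 dBm

P_n = kTB = 1.38×10⁻²³ × 300 × 6.04×10⁴ = 2.50×10⁻¹⁶ W
In dBm: 10 log₁₀(2.50×10⁻¹⁶ / 10⁻³) = −126.0 dBm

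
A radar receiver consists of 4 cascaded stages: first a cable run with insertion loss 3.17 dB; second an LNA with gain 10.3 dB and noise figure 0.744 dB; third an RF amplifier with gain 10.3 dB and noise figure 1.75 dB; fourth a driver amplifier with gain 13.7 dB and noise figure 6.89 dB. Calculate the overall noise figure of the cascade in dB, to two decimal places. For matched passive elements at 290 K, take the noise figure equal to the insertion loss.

4.20 dB

Convert to linear (a loss of L dB is a gain of −L dB): F_i = 10^(NF_i/10), G_i = 10^(G_i,dB/10)
  Stage 1: F_1 = 10^(3.17/10) = 2.075, G_1 = 10^(−3.17/10) = 0.4819
  Stage 2: F_2 = 10^(0.744/10) = 1.187, G_2 = 10^(10.3/10) = 10.72
  Stage 3: F_3 = 10^(1.75/10) = 1.496, G_3 = 10^(10.3/10) = 10.72
  Stage 4: F_4 = 10^(6.89/10) = 4.887, G_4 = 10^(13.7/10) = 23.44
Friis cascade:
  F = 2.075 + (1.187 − 1)/0.4819 + (1.496 − 1)/5.164 + (4.887 − 1)/55.34 = 2.629
NF = 10 log₁₀(2.629) = 4.20 dB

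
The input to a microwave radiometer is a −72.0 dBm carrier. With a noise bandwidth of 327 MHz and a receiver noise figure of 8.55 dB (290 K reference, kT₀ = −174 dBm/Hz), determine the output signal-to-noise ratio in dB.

Noise floor: N = −174 + 10 log₁₀(B) + NF
10 log₁₀(3.27×10⁸) = 85.15 dB
N = −174 + 85.15 + 8.55 = −80.30 dBm
SNR = P_sig − N = −72.0 − (−80.30) = 8.30 dB → 8.3 dB

8.3 dB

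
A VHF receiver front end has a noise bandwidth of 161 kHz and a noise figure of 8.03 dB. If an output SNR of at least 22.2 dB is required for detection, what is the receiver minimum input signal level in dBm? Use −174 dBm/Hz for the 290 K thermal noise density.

−91.7 dBm

Sensitivity = −174 + 10 log₁₀(B) + NF + SNR_min
= −174 + 52.07 + 8.03 + 22.2
= −91.70 dBm → −91.7 dBm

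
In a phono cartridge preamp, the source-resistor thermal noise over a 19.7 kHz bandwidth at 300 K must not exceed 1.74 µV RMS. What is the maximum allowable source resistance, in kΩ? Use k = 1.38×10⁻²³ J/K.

9.28 kΩ

Johnson–Nyquist: V_n = √(4kTRB) ⇒ R = V_n² / (4kTB)
4kTB = 4 × 1.38×10⁻²³ × 300 × 1.97×10⁴ = 3.26×10⁻¹⁶
R = (1.74×10⁻⁶)² / 3.26×10⁻¹⁶ = 9.28×10³ Ω = 9.28 kΩ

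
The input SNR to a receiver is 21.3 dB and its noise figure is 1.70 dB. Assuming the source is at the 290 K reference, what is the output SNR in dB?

By definition F = SNR_in/SNR_out, so in dB: SNR_out = SNR_in − NF
SNR_out = 21.3 − 1.70 = 19.60 dB

19.60 dB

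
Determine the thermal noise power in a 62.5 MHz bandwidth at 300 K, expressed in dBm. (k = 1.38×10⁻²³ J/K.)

−95.9 dBm

P_n = kTB = 1.38×10⁻²³ × 300 × 6.25×10⁷ = 2.59×10⁻¹³ W
In dBm: 10 log₁₀(2.59×10⁻¹³ / 10⁻³) = −95.9 dBm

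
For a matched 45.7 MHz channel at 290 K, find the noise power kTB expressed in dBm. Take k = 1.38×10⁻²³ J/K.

−97.4 dBm

P_n = kTB = 1.38×10⁻²³ × 290 × 4.57×10⁷ = 1.83×10⁻¹³ W
In dBm: 10 log₁₀(1.83×10⁻¹³ / 10⁻³) = −97.4 dBm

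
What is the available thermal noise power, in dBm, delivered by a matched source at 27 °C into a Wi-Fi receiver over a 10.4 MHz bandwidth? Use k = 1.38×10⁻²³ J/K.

−103.7 dBm

T = 27 °C + 273.15 = 300.15 K
P_n = kTB = 1.38×10⁻²³ × 300.15 × 1.04×10⁷ = 4.31×10⁻¹⁴ W
In dBm: 10 log₁₀(4.31×10⁻¹⁴ / 10⁻³) = −103.7 dBm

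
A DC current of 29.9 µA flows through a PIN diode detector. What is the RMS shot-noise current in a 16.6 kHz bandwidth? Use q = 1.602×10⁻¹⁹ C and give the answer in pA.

I_n = √(2qI·B)
2qI·B = 2 × 1.602×10⁻¹⁹ × 2.99×10⁻⁵ × 1.66×10⁴ = 1.59×10⁻¹⁹ A²
I_n = √(1.59×10⁻¹⁹) = 3.99×10⁻¹⁰ A = 399 pA

399 pA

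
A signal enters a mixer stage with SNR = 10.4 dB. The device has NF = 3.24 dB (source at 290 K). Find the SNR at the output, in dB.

By definition F = SNR_in/SNR_out, so in dB: SNR_out = SNR_in − NF
SNR_out = 10.4 − 3.24 = 7.16 dB

7.16 dB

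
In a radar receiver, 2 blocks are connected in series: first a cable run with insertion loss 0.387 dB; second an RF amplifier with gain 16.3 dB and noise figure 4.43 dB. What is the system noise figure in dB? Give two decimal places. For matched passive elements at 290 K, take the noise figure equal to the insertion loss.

Convert to linear (a loss of L dB is a gain of −L dB): F_i = 10^(NF_i/10), G_i = 10^(G_i,dB/10)
  Stage 1: F_1 = 10^(0.387/10) = 1.093, G_1 = 10^(−0.387/10) = 0.9147
  Stage 2: F_2 = 10^(4.43/10) = 2.773, G_2 = 10^(16.3/10) = 42.66
Friis cascade:
  F = 1.093 + (2.773 − 1)/0.9147 = 3.032
NF = 10 log₁₀(3.032) = 4.82 dB

4.82 dB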